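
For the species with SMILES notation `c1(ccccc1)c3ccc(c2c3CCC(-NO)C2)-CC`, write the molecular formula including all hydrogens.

Heavy atoms from the SMILES: 18 C, 1 N, 1 O.
Implicit hydrogens by atom environment:
  7 × C (aromatic): 1 H each → 7
  5 × C (aromatic): no H
  4 × C: 2 H each → 8
  1 × C: 3 H
  1 × C: 1 H
  1 × N: 1 H
  1 × O: 1 H
  Total hydrogens = 21.
Molecular formula: C18H21NO

C18H21NO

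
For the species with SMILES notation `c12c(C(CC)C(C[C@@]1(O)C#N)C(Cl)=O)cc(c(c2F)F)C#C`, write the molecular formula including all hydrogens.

C16H12ClF2NO2

Heavy atoms from the SMILES: 16 C, 1 Cl, 2 F, 1 N, 2 O.
Implicit hydrogens by atom environment:
  5 × C (aromatic): no H
  4 × C: no H
  3 × C: 1 H each → 3
  2 × C: 2 H each → 4
  2 × F: no H
  1 × C: 3 H
  1 × C (aromatic): 1 H
  1 × Cl: no H
  1 × N: no H
  1 × O: 1 H
  1 × O: no H
  Total hydrogens = 12.
Molecular formula: C16H12ClF2NO2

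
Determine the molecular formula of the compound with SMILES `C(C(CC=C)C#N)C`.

C7H11N

Heavy atoms from the SMILES: 7 C, 1 N.
Implicit hydrogens by atom environment:
  3 × C: 2 H each → 6
  2 × C: 1 H each → 2
  1 × C: 3 H
  1 × C: no H
  1 × N: no H
  Total hydrogens = 11.
Molecular formula: C7H11N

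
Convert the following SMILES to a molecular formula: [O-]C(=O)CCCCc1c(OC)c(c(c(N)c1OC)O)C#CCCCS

Heavy atoms from the SMILES: 18 C, 1 N, 5 O, 1 S.
Implicit hydrogens by atom environment:
  7 × C: 2 H each → 14
  6 × C (aromatic): no H
  3 × C: no H
  3 × O: no H
  2 × C: 3 H each → 6
  1 × N: 2 H
  1 × O: 1 H
  1 × O (charge -1): no H
  1 × S: 1 H
  Total hydrogens = 24.
Net charge -1.
Molecular formula: C18H24NO5S-

C18H24NO5S-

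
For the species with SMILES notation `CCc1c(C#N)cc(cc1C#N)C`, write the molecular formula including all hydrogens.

C11H10N2

Heavy atoms from the SMILES: 11 C, 2 N.
Implicit hydrogens by atom environment:
  4 × C (aromatic): no H
  2 × C: 3 H each → 6
  2 × C (aromatic): 1 H each → 2
  2 × C: no H
  2 × N: no H
  1 × C: 2 H
  Total hydrogens = 10.
Molecular formula: C11H10N2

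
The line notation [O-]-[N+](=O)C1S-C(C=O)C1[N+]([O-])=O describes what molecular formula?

Heavy atoms from the SMILES: 4 C, 2 N, 5 O, 1 S.
Implicit hydrogens by atom environment:
  4 × C: 1 H each → 4
  3 × O: no H
  2 × N (charge +1): no H
  2 × O (charge -1): no H
  1 × S: no H
  Total hydrogens = 4.
Molecular formula: C4H4N2O5S

C4H4N2O5S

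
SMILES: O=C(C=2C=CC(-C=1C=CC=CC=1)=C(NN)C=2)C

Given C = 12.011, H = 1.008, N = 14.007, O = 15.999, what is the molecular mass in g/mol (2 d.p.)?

Molecular formula: C14H14N2O.
M = 14×12.011 + 14×1.008 + 2×14.007 + 1×15.999 = 226.28 g/mol.

226.28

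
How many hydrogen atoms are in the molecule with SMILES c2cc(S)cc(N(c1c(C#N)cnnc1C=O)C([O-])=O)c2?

Hydrogens are implicit in SMILES; fill each atom to its normal valence:
  5 × C (aromatic): 1 H each → 5
  5 × C (aromatic): no H
  2 × C: no H
  2 × N (aromatic): no H
  2 × N: no H
  2 × O: no H
  1 × C: 1 H
  1 × O (charge -1): no H
  1 × S: 1 H
  Total hydrogens = 7.

7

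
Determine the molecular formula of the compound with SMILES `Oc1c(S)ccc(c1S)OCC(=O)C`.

Heavy atoms from the SMILES: 9 C, 3 O, 2 S.
Implicit hydrogens by atom environment:
  4 × C (aromatic): no H
  2 × C (aromatic): 1 H each → 2
  2 × O: no H
  2 × S: 1 H each → 2
  1 × C: 3 H
  1 × C: 2 H
  1 × C: no H
  1 × O: 1 H
  Total hydrogens = 10.
Molecular formula: C9H10O3S2

C9H10O3S2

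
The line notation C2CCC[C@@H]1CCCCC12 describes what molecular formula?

C10H18

Heavy atoms from the SMILES: 10 C.
Implicit hydrogens by atom environment:
  8 × C: 2 H each → 16
  2 × C: 1 H each → 2
  Total hydrogens = 18.
Molecular formula: C10H18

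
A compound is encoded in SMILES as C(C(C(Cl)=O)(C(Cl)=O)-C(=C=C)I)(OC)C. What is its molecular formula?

C9H9Cl2IO3

Heavy atoms from the SMILES: 9 C, 2 Cl, 1 I, 3 O.
Implicit hydrogens by atom environment:
  5 × C: no H
  3 × O: no H
  2 × C: 3 H each → 6
  2 × Cl: no H
  1 × C: 2 H
  1 × C: 1 H
  1 × I: no H
  Total hydrogens = 9.
Molecular formula: C9H9Cl2IO3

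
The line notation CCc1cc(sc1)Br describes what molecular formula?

Heavy atoms from the SMILES: 1 Br, 6 C, 1 S.
Implicit hydrogens by atom environment:
  2 × C (aromatic): 1 H each → 2
  2 × C (aromatic): no H
  1 × Br: no H
  1 × C: 3 H
  1 × C: 2 H
  1 × S (aromatic): no H
  Total hydrogens = 7.
Molecular formula: C6H7BrS

C6H7BrS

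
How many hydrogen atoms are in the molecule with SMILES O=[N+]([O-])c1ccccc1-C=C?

Hydrogens are implicit in SMILES; fill each atom to its normal valence:
  4 × C (aromatic): 1 H each → 4
  2 × C (aromatic): no H
  1 × C: 2 H
  1 × C: 1 H
  1 × N (charge +1): no H
  1 × O: no H
  1 × O (charge -1): no H
  Total hydrogens = 7.

7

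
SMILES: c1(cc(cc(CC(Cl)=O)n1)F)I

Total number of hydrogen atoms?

4

Hydrogens are implicit in SMILES; fill each atom to its normal valence:
  3 × C (aromatic): no H
  2 × C (aromatic): 1 H each → 2
  1 × C: 2 H
  1 × C: no H
  1 × Cl: no H
  1 × F: no H
  1 × I: no H
  1 × N (aromatic): no H
  1 × O: no H
  Total hydrogens = 4.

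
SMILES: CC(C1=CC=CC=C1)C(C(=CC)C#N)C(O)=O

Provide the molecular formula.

C14H15NO2

Heavy atoms from the SMILES: 14 C, 1 N, 2 O.
Implicit hydrogens by atom environment:
  5 × C (aromatic): 1 H each → 5
  3 × C: 1 H each → 3
  3 × C: no H
  2 × C: 3 H each → 6
  1 × C (aromatic): no H
  1 × N: no H
  1 × O: 1 H
  1 × O: no H
  Total hydrogens = 15.
Molecular formula: C14H15NO2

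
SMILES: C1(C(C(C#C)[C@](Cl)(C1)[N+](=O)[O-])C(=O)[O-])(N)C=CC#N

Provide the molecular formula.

C11H9ClN3O4-

Heavy atoms from the SMILES: 11 C, 1 Cl, 3 N, 4 O.
Implicit hydrogens by atom environment:
  5 × C: 1 H each → 5
  5 × C: no H
  2 × O: no H
  2 × O (charge -1): no H
  1 × C: 2 H
  1 × Cl: no H
  1 × N: 2 H
  1 × N (charge +1): no H
  1 × N: no H
  Total hydrogens = 9.
Net charge -1.
Molecular formula: C11H9ClN3O4-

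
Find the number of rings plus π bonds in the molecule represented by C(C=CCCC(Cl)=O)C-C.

Molecular formula from the SMILES: C8H13ClO.
DoU = (2C + 2 + N − H − X)/2 = (2·8 + 2 + 0 − 13 − 1)/2 = 4/2 = 2.
(Structurally: 0 ring(s) + 2 π bond(s) = 2.)

2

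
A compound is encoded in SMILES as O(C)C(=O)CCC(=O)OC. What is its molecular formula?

C6H10O4

Heavy atoms from the SMILES: 6 C, 4 O.
Implicit hydrogens by atom environment:
  4 × O: no H
  2 × C: 3 H each → 6
  2 × C: 2 H each → 4
  2 × C: no H
  Total hydrogens = 10.
Molecular formula: C6H10O4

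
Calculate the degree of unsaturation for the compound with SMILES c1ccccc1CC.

4

Molecular formula from the SMILES: C8H10.
DoU = (2C + 2 + N − H − X)/2 = (2·8 + 2 + 0 − 10 − 0)/2 = 8/2 = 4.
(Structurally: 1 ring(s) + 3 π bond(s) = 4.)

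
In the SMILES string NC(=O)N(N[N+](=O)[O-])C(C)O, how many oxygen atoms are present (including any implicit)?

4

The symbol for oxygen appears 4 times in the SMILES.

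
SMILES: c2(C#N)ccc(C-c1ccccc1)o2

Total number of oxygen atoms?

The symbol for oxygen appears 1 time in the SMILES.

1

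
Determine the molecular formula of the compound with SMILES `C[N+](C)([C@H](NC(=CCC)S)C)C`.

C9H21N2S+

Heavy atoms from the SMILES: 9 C, 2 N, 1 S.
Implicit hydrogens by atom environment:
  5 × C: 3 H each → 15
  2 × C: 1 H each → 2
  1 × C: 2 H
  1 × C: no H
  1 × N: 1 H
  1 × N (charge +1): no H
  1 × S: 1 H
  Total hydrogens = 21.
Net charge +1.
Molecular formula: C9H21N2S+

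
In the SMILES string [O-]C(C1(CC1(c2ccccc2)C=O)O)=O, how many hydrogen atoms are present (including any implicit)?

Hydrogens are implicit in SMILES; fill each atom to its normal valence:
  5 × C (aromatic): 1 H each → 5
  3 × C: no H
  2 × O: no H
  1 × C: 2 H
  1 × C: 1 H
  1 × C (aromatic): no H
  1 × O: 1 H
  1 × O (charge -1): no H
  Total hydrogens = 9.

9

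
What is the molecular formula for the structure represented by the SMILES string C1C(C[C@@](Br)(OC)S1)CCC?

C8H15BrOS

Heavy atoms from the SMILES: 1 Br, 8 C, 1 O, 1 S.
Implicit hydrogens by atom environment:
  4 × C: 2 H each → 8
  2 × C: 3 H each → 6
  1 × Br: no H
  1 × C: 1 H
  1 × C: no H
  1 × O: no H
  1 × S: no H
  Total hydrogens = 15.
Molecular formula: C8H15BrOS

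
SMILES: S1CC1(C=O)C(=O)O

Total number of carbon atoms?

4

The symbol for carbon appears 4 times in the SMILES.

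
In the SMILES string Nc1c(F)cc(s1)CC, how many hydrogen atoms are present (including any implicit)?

Hydrogens are implicit in SMILES; fill each atom to its normal valence:
  3 × C (aromatic): no H
  1 × C: 3 H
  1 × C: 2 H
  1 × C (aromatic): 1 H
  1 × F: no H
  1 × N: 2 H
  1 × S (aromatic): no H
  Total hydrogens = 8.

8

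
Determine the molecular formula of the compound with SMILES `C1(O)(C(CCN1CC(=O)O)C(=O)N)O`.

C7H12N2O5

Heavy atoms from the SMILES: 7 C, 2 N, 5 O.
Implicit hydrogens by atom environment:
  3 × C: 2 H each → 6
  3 × C: no H
  3 × O: 1 H each → 3
  2 × O: no H
  1 × C: 1 H
  1 × N: 2 H
  1 × N: no H
  Total hydrogens = 12.
Molecular formula: C7H12N2O5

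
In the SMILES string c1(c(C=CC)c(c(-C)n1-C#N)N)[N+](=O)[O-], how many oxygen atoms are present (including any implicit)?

2

The symbol for oxygen appears 2 times in the SMILES.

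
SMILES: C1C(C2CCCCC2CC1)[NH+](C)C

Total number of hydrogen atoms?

24

Hydrogens are implicit in SMILES; fill each atom to its normal valence:
  7 × C: 2 H each → 14
  3 × C: 1 H each → 3
  2 × C: 3 H each → 6
  1 × N (charge +1): 1 H
  Total hydrogens = 24.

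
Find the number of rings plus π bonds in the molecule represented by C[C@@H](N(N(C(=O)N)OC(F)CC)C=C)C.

Molecular formula from the SMILES: C9H18FN3O2.
DoU = (2C + 2 + N − H − X)/2 = (2·9 + 2 + 3 − 18 − 1)/2 = 4/2 = 2.
(Structurally: 0 ring(s) + 2 π bond(s) = 2.)

2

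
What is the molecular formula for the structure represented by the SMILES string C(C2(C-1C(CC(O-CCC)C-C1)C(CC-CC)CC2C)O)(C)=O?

Heavy atoms from the SMILES: 20 C, 3 O.
Implicit hydrogens by atom environment:
  9 × C: 2 H each → 18
  5 × C: 1 H each → 5
  4 × C: 3 H each → 12
  2 × C: no H
  2 × O: no H
  1 × O: 1 H
  Total hydrogens = 36.
Molecular formula: C20H36O3

C20H36O3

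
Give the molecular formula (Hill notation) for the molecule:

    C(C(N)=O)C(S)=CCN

Heavy atoms from the SMILES: 5 C, 2 N, 1 O, 1 S.
Implicit hydrogens by atom environment:
  2 × C: 2 H each → 4
  2 × C: no H
  2 × N: 2 H each → 4
  1 × C: 1 H
  1 × O: no H
  1 × S: 1 H
  Total hydrogens = 10.
Molecular formula: C5H10N2OS

C5H10N2OS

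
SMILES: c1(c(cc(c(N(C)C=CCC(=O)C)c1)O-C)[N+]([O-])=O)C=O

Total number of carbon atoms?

The symbol for carbon appears 14 times in the SMILES. Lowercase c denotes aromatic carbon and counts toward C.

14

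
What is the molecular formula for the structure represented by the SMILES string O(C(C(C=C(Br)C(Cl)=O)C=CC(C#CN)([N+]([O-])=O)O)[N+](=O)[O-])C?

C11H11BrClN3O7

Heavy atoms from the SMILES: 1 Br, 11 C, 1 Cl, 3 N, 7 O.
Implicit hydrogens by atom environment:
  5 × C: 1 H each → 5
  5 × C: no H
  4 × O: no H
  2 × N (charge +1): no H
  2 × O (charge -1): no H
  1 × Br: no H
  1 × C: 3 H
  1 × Cl: no H
  1 × N: 2 H
  1 × O: 1 H
  Total hydrogens = 11.
Molecular formula: C11H11BrClN3O7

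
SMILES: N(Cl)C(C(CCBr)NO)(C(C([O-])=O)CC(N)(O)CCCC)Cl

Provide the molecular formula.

Heavy atoms from the SMILES: 1 Br, 12 C, 2 Cl, 3 N, 4 O.
Implicit hydrogens by atom environment:
  6 × C: 2 H each → 12
  3 × C: no H
  2 × C: 1 H each → 2
  2 × Cl: no H
  2 × N: 1 H each → 2
  2 × O: 1 H each → 2
  1 × Br: no H
  1 × C: 3 H
  1 × N: 2 H
  1 × O: no H
  1 × O (charge -1): no H
  Total hydrogens = 23.
Net charge -1.
Molecular formula: C12H23BrCl2N3O4-

C12H23BrCl2N3O4-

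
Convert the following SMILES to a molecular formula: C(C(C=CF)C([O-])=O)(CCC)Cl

C8H11ClFO2-

Heavy atoms from the SMILES: 8 C, 1 Cl, 1 F, 2 O.
Implicit hydrogens by atom environment:
  4 × C: 1 H each → 4
  2 × C: 2 H each → 4
  1 × C: 3 H
  1 × C: no H
  1 × Cl: no H
  1 × F: no H
  1 × O: no H
  1 × O (charge -1): no H
  Total hydrogens = 11.
Net charge -1.
Molecular formula: C8H11ClFO2-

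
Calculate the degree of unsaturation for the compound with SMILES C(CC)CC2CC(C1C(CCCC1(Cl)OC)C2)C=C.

Molecular formula from the SMILES: C17H29ClO.
DoU = (2C + 2 + N − H − X)/2 = (2·17 + 2 + 0 − 29 − 1)/2 = 6/2 = 3.
(Structurally: 2 ring(s) + 1 π bond(s) = 3.)

3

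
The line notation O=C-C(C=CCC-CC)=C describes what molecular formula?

C9H14O

Heavy atoms from the SMILES: 9 C, 1 O.
Implicit hydrogens by atom environment:
  4 × C: 2 H each → 8
  3 × C: 1 H each → 3
  1 × C: 3 H
  1 × C: no H
  1 × O: no H
  Total hydrogens = 14.
Molecular formula: C9H14O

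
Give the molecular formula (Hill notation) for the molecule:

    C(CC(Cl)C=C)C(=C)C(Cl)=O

C8H10Cl2O

Heavy atoms from the SMILES: 8 C, 2 Cl, 1 O.
Implicit hydrogens by atom environment:
  4 × C: 2 H each → 8
  2 × C: 1 H each → 2
  2 × C: no H
  2 × Cl: no H
  1 × O: no H
  Total hydrogens = 10.
Molecular formula: C8H10Cl2O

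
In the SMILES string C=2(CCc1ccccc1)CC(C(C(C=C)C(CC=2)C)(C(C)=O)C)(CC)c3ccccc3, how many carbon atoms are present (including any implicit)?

30

The symbol for carbon appears 30 times in the SMILES. Lowercase c denotes aromatic carbon and counts toward C.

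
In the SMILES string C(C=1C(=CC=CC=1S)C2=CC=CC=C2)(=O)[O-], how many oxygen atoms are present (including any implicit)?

The symbol for oxygen appears 2 times in the SMILES.

2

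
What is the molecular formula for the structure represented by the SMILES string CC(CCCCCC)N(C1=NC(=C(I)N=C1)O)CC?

C14H24IN3O

Heavy atoms from the SMILES: 14 C, 1 I, 3 N, 1 O.
Implicit hydrogens by atom environment:
  6 × C: 2 H each → 12
  3 × C: 3 H each → 9
  3 × C (aromatic): no H
  2 × N (aromatic): no H
  1 × C (aromatic): 1 H
  1 × C: 1 H
  1 × I: no H
  1 × N: no H
  1 × O: 1 H
  Total hydrogens = 24.
Molecular formula: C14H24IN3O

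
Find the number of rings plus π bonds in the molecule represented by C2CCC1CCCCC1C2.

2

Molecular formula from the SMILES: C10H18.
DoU = (2C + 2 + N − H − X)/2 = (2·10 + 2 + 0 − 18 − 0)/2 = 4/2 = 2.
(Structurally: 2 ring(s) + 0 π bond(s) = 2.)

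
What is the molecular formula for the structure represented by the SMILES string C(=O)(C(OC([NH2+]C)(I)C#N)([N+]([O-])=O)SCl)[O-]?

C5H5ClIN3O5S

Heavy atoms from the SMILES: 5 C, 1 Cl, 1 I, 3 N, 5 O, 1 S.
Implicit hydrogens by atom environment:
  4 × C: no H
  3 × O: no H
  2 × O (charge -1): no H
  1 × C: 3 H
  1 × Cl: no H
  1 × I: no H
  1 × N (charge +1): 2 H
  1 × N: no H
  1 × N (charge +1): no H
  1 × S: no H
  Total hydrogens = 5.
Molecular formula: C5H5ClIN3O5S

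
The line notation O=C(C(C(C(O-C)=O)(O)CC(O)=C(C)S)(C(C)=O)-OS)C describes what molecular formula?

Heavy atoms from the SMILES: 12 C, 7 O, 2 S.
Implicit hydrogens by atom environment:
  7 × C: no H
  5 × O: no H
  4 × C: 3 H each → 12
  2 × O: 1 H each → 2
  2 × S: 1 H each → 2
  1 × C: 2 H
  Total hydrogens = 18.
Molecular formula: C12H18O7S2

C12H18O7S2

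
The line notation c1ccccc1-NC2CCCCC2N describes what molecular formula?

C12H18N2

Heavy atoms from the SMILES: 12 C, 2 N.
Implicit hydrogens by atom environment:
  5 × C (aromatic): 1 H each → 5
  4 × C: 2 H each → 8
  2 × C: 1 H each → 2
  1 × C (aromatic): no H
  1 × N: 2 H
  1 × N: 1 H
  Total hydrogens = 18.
Molecular formula: C12H18N2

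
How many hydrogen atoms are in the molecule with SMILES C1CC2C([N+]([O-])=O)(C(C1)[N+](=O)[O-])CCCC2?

Hydrogens are implicit in SMILES; fill each atom to its normal valence:
  7 × C: 2 H each → 14
  2 × C: 1 H each → 2
  2 × N (charge +1): no H
  2 × O: no H
  2 × O (charge -1): no H
  1 × C: no H
  Total hydrogens = 16.

16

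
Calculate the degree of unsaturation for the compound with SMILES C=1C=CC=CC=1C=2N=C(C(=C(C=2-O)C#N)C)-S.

10

Molecular formula from the SMILES: C13H10N2OS.
DoU = (2C + 2 + N − H − X)/2 = (2·13 + 2 + 2 − 10 − 0)/2 = 20/2 = 10.
(Structurally: 2 ring(s) + 8 π bond(s) = 10.)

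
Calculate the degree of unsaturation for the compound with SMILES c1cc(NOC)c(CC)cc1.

4

Molecular formula from the SMILES: C9H13NO.
DoU = (2C + 2 + N − H − X)/2 = (2·9 + 2 + 1 − 13 − 0)/2 = 8/2 = 4.
(Structurally: 1 ring(s) + 3 π bond(s) = 4.)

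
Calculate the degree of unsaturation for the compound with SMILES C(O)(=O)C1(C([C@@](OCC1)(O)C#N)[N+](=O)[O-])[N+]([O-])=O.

6

Molecular formula from the SMILES: C7H7N3O8.
DoU = (2C + 2 + N − H − X)/2 = (2·7 + 2 + 3 − 7 − 0)/2 = 12/2 = 6.
(Structurally: 1 ring(s) + 5 π bond(s) = 6.)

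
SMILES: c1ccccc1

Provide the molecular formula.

C6H6

Heavy atoms from the SMILES: 6 C.
Implicit hydrogens by atom environment:
  6 × C (aromatic): 1 H each → 6
  Total hydrogens = 6.
Molecular formula: C6H6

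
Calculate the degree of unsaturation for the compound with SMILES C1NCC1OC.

1

Molecular formula from the SMILES: C4H9NO.
DoU = (2C + 2 + N − H − X)/2 = (2·4 + 2 + 1 − 9 − 0)/2 = 2/2 = 1.
(Structurally: 1 ring(s) + 0 π bond(s) = 1.)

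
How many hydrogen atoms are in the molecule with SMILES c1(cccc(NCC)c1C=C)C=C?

Hydrogens are implicit in SMILES; fill each atom to its normal valence:
  3 × C: 2 H each → 6
  3 × C (aromatic): 1 H each → 3
  3 × C (aromatic): no H
  2 × C: 1 H each → 2
  1 × C: 3 H
  1 × N: 1 H
  Total hydrogens = 15.

15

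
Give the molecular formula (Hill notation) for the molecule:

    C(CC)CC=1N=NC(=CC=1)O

C8H12N2O

Heavy atoms from the SMILES: 8 C, 2 N, 1 O.
Implicit hydrogens by atom environment:
  3 × C: 2 H each → 6
  2 × C (aromatic): 1 H each → 2
  2 × C (aromatic): no H
  2 × N (aromatic): no H
  1 × C: 3 H
  1 × O: 1 H
  Total hydrogens = 12.
Molecular formula: C8H12N2O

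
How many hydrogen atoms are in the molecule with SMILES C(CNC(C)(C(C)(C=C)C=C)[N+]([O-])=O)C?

20

Hydrogens are implicit in SMILES; fill each atom to its normal valence:
  4 × C: 2 H each → 8
  3 × C: 3 H each → 9
  2 × C: 1 H each → 2
  2 × C: no H
  1 × N: 1 H
  1 × N (charge +1): no H
  1 × O: no H
  1 × O (charge -1): no H
  Total hydrogens = 20.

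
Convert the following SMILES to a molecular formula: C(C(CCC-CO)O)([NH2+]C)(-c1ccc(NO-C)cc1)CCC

C17H31N2O3+

Heavy atoms from the SMILES: 17 C, 2 N, 3 O.
Implicit hydrogens by atom environment:
  6 × C: 2 H each → 12
  4 × C (aromatic): 1 H each → 4
  3 × C: 3 H each → 9
  2 × C (aromatic): no H
  2 × O: 1 H each → 2
  1 × C: 1 H
  1 × C: no H
  1 × N (charge +1): 2 H
  1 × N: 1 H
  1 × O: no H
  Total hydrogens = 31.
Net charge +1.
Molecular formula: C17H31N2O3+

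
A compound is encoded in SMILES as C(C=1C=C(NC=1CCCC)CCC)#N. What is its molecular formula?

Heavy atoms from the SMILES: 12 C, 2 N.
Implicit hydrogens by atom environment:
  5 × C: 2 H each → 10
  3 × C (aromatic): no H
  2 × C: 3 H each → 6
  1 × C (aromatic): 1 H
  1 × C: no H
  1 × N (aromatic): 1 H
  1 × N: no H
  Total hydrogens = 18.
Molecular formula: C12H18N2

C12H18N2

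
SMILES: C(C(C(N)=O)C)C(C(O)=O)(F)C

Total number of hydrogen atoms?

12

Hydrogens are implicit in SMILES; fill each atom to its normal valence:
  3 × C: no H
  2 × C: 3 H each → 6
  2 × O: no H
  1 × C: 2 H
  1 × C: 1 H
  1 × F: no H
  1 × N: 2 H
  1 × O: 1 H
  Total hydrogens = 12.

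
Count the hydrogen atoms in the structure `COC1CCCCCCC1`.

18

Hydrogens are implicit in SMILES; fill each atom to its normal valence:
  7 × C: 2 H each → 14
  1 × C: 3 H
  1 × C: 1 H
  1 × O: no H
  Total hydrogens = 18.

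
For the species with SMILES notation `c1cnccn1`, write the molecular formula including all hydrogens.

Heavy atoms from the SMILES: 4 C, 2 N.
Implicit hydrogens by atom environment:
  4 × C (aromatic): 1 H each → 4
  2 × N (aromatic): no H
  Total hydrogens = 4.
Molecular formula: C4H4N2

C4H4N2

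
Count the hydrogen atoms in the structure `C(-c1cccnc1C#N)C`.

Hydrogens are implicit in SMILES; fill each atom to its normal valence:
  3 × C (aromatic): 1 H each → 3
  2 × C (aromatic): no H
  1 × C: 3 H
  1 × C: 2 H
  1 × C: no H
  1 × N (aromatic): no H
  1 × N: no H
  Total hydrogens = 8.

8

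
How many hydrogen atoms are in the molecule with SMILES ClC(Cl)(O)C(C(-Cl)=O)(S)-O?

3

Hydrogens are implicit in SMILES; fill each atom to its normal valence:
  3 × C: no H
  3 × Cl: no H
  2 × O: 1 H each → 2
  1 × O: no H
  1 × S: 1 H
  Total hydrogens = 3.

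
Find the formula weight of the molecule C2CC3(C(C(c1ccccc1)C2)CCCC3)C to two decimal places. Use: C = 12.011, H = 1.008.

Molecular formula: C17H24.
M = 17×12.011 + 24×1.008 = 228.38 g/mol.

228.38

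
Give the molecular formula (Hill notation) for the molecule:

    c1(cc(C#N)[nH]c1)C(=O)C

Heavy atoms from the SMILES: 7 C, 2 N, 1 O.
Implicit hydrogens by atom environment:
  2 × C (aromatic): 1 H each → 2
  2 × C (aromatic): no H
  2 × C: no H
  1 × C: 3 H
  1 × N (aromatic): 1 H
  1 × N: no H
  1 × O: no H
  Total hydrogens = 6.
Molecular formula: C7H6N2O

C7H6N2O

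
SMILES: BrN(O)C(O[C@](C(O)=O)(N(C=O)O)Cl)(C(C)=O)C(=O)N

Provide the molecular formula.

C7H9BrClN3O8

Heavy atoms from the SMILES: 1 Br, 7 C, 1 Cl, 3 N, 8 O.
Implicit hydrogens by atom environment:
  5 × C: no H
  5 × O: no H
  3 × O: 1 H each → 3
  2 × N: no H
  1 × Br: no H
  1 × C: 3 H
  1 × C: 1 H
  1 × Cl: no H
  1 × N: 2 H
  Total hydrogens = 9.
Molecular formula: C7H9BrClN3O8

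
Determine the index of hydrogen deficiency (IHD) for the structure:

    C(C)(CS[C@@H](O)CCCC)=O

1

Molecular formula from the SMILES: C8H16O2S.
DoU = (2C + 2 + N − H − X)/2 = (2·8 + 2 + 0 − 16 − 0)/2 = 2/2 = 1.
(Structurally: 0 ring(s) + 1 π bond(s) = 1.)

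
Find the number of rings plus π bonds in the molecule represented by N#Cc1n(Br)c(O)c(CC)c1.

5

Molecular formula from the SMILES: C7H7BrN2O.
DoU = (2C + 2 + N − H − X)/2 = (2·7 + 2 + 2 − 7 − 1)/2 = 10/2 = 5.
(Structurally: 1 ring(s) + 4 π bond(s) = 5.)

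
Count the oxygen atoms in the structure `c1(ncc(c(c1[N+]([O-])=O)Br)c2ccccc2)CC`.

The symbol for oxygen appears 2 times in the SMILES.

2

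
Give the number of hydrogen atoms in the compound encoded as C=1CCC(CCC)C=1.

14

Hydrogens are implicit in SMILES; fill each atom to its normal valence:
  4 × C: 2 H each → 8
  3 × C: 1 H each → 3
  1 × C: 3 H
  Total hydrogens = 14.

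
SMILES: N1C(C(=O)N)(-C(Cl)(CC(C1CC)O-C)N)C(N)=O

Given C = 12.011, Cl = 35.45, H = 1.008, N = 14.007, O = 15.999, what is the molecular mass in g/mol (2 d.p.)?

278.74

Molecular formula: C10H19ClN4O3.
M = 10×12.011 + 1×35.45 + 19×1.008 + 4×14.007 + 3×15.999 = 278.74 g/mol.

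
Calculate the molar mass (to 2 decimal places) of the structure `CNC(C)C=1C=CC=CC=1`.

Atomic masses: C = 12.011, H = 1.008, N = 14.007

135.21

Molecular formula: C9H13N.
M = 9×12.011 + 13×1.008 + 1×14.007 = 135.21 g/mol.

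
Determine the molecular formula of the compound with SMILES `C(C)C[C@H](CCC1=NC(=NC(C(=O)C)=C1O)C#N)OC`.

C14H19N3O3

Heavy atoms from the SMILES: 14 C, 3 N, 3 O.
Implicit hydrogens by atom environment:
  4 × C: 2 H each → 8
  4 × C (aromatic): no H
  3 × C: 3 H each → 9
  2 × C: no H
  2 × N (aromatic): no H
  2 × O: no H
  1 × C: 1 H
  1 × N: no H
  1 × O: 1 H
  Total hydrogens = 19.
Molecular formula: C14H19N3O3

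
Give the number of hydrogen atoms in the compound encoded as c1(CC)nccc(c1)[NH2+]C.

13

Hydrogens are implicit in SMILES; fill each atom to its normal valence:
  3 × C (aromatic): 1 H each → 3
  2 × C: 3 H each → 6
  2 × C (aromatic): no H
  1 × C: 2 H
  1 × N (charge +1): 2 H
  1 × N (aromatic): no H
  Total hydrogens = 13.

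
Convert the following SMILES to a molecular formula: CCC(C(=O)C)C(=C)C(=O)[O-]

C8H11O3-

Heavy atoms from the SMILES: 8 C, 3 O.
Implicit hydrogens by atom environment:
  3 × C: no H
  2 × C: 3 H each → 6
  2 × C: 2 H each → 4
  2 × O: no H
  1 × C: 1 H
  1 × O (charge -1): no H
  Total hydrogens = 11.
Net charge -1.
Molecular formula: C8H11O3-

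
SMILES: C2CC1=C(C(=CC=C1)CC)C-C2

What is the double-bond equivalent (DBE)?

Molecular formula from the SMILES: C12H16.
DoU = (2C + 2 + N − H − X)/2 = (2·12 + 2 + 0 − 16 − 0)/2 = 10/2 = 5.
(Structurally: 2 ring(s) + 3 π bond(s) = 5.)

5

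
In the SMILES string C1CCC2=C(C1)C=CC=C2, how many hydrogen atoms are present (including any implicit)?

12

Hydrogens are implicit in SMILES; fill each atom to its normal valence:
  4 × C: 2 H each → 8
  4 × C (aromatic): 1 H each → 4
  2 × C (aromatic): no H
  Total hydrogens = 12.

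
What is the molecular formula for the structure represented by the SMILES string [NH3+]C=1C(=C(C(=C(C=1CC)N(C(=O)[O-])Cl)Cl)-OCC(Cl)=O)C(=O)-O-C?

C13H13Cl3N2O6

Heavy atoms from the SMILES: 13 C, 3 Cl, 2 N, 6 O.
Implicit hydrogens by atom environment:
  6 × C (aromatic): no H
  5 × O: no H
  3 × C: no H
  3 × Cl: no H
  2 × C: 3 H each → 6
  2 × C: 2 H each → 4
  1 × N (charge +1): 3 H
  1 × N: no H
  1 × O (charge -1): no H
  Total hydrogens = 13.
Molecular formula: C13H13Cl3N2O6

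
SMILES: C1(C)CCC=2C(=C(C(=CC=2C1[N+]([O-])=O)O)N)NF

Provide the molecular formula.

Heavy atoms from the SMILES: 11 C, 1 F, 3 N, 3 O.
Implicit hydrogens by atom environment:
  5 × C (aromatic): no H
  2 × C: 2 H each → 4
  2 × C: 1 H each → 2
  1 × C: 3 H
  1 × C (aromatic): 1 H
  1 × F: no H
  1 × N: 2 H
  1 × N: 1 H
  1 × N (charge +1): no H
  1 × O: 1 H
  1 × O: no H
  1 × O (charge -1): no H
  Total hydrogens = 14.
Molecular formula: C11H14FN3O3

C11H14FN3O3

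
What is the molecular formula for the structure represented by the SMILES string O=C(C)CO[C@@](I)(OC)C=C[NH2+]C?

C8H15INO3+

Heavy atoms from the SMILES: 8 C, 1 I, 1 N, 3 O.
Implicit hydrogens by atom environment:
  3 × C: 3 H each → 9
  3 × O: no H
  2 × C: 1 H each → 2
  2 × C: no H
  1 × C: 2 H
  1 × I: no H
  1 × N (charge +1): 2 H
  Total hydrogens = 15.
Net charge +1.
Molecular formula: C8H15INO3+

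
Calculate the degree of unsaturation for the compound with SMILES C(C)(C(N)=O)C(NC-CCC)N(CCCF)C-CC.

Molecular formula from the SMILES: C14H30FN3O.
DoU = (2C + 2 + N − H − X)/2 = (2·14 + 2 + 3 − 30 − 1)/2 = 2/2 = 1.
(Structurally: 0 ring(s) + 1 π bond(s) = 1.)

1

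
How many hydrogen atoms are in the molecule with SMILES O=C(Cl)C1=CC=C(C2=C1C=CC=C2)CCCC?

Hydrogens are implicit in SMILES; fill each atom to its normal valence:
  6 × C (aromatic): 1 H each → 6
  4 × C (aromatic): no H
  3 × C: 2 H each → 6
  1 × C: 3 H
  1 × C: no H
  1 × Cl: no H
  1 × O: no H
  Total hydrogens = 15.

15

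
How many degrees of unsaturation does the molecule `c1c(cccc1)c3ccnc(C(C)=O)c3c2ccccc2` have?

Molecular formula from the SMILES: C19H15NO.
DoU = (2C + 2 + N − H − X)/2 = (2·19 + 2 + 1 − 15 − 0)/2 = 26/2 = 13.
(Structurally: 3 ring(s) + 10 π bond(s) = 13.)

13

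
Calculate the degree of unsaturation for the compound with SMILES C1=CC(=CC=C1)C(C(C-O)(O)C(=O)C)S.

Molecular formula from the SMILES: C11H14O3S.
DoU = (2C + 2 + N − H − X)/2 = (2·11 + 2 + 0 − 14 − 0)/2 = 10/2 = 5.
(Structurally: 1 ring(s) + 4 π bond(s) = 5.)

5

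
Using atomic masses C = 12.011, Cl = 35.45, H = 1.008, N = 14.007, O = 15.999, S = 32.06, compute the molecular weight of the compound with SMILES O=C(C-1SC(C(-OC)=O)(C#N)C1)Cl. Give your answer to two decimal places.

Molecular formula: C7H6ClNO3S.
M = 7×12.011 + 1×35.45 + 6×1.008 + 1×14.007 + 3×15.999 + 1×32.06 = 219.64 g/mol.

219.64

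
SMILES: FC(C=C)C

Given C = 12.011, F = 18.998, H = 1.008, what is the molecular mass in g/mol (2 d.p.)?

74.10

Molecular formula: C4H7F.
M = 4×12.011 + 1×18.998 + 7×1.008 = 74.10 g/mol.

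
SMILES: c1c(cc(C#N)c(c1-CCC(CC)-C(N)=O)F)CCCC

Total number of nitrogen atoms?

2

The symbol for nitrogen appears 2 times in the SMILES.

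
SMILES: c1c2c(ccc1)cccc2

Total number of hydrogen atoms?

8

Hydrogens are implicit in SMILES; fill each atom to its normal valence:
  8 × C (aromatic): 1 H each → 8
  2 × C (aromatic): no H
  Total hydrogens = 8.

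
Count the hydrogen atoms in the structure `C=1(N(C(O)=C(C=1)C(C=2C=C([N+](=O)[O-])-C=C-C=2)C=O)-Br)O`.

Hydrogens are implicit in SMILES; fill each atom to its normal valence:
  5 × C (aromatic): 1 H each → 5
  5 × C (aromatic): no H
  2 × C: 1 H each → 2
  2 × O: 1 H each → 2
  2 × O: no H
  1 × Br: no H
  1 × N (aromatic): no H
  1 × N (charge +1): no H
  1 × O (charge -1): no H
  Total hydrogens = 9.

9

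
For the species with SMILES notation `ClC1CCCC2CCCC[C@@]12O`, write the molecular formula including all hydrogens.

Heavy atoms from the SMILES: 10 C, 1 Cl, 1 O.
Implicit hydrogens by atom environment:
  7 × C: 2 H each → 14
  2 × C: 1 H each → 2
  1 × C: no H
  1 × Cl: no H
  1 × O: 1 H
  Total hydrogens = 17.
Molecular formula: C10H17ClO

C10H17ClO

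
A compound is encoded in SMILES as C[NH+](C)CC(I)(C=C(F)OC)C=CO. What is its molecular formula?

C9H16FINO2+

Heavy atoms from the SMILES: 9 C, 1 F, 1 I, 1 N, 2 O.
Implicit hydrogens by atom environment:
  3 × C: 3 H each → 9
  3 × C: 1 H each → 3
  2 × C: no H
  1 × C: 2 H
  1 × F: no H
  1 × I: no H
  1 × N (charge +1): 1 H
  1 × O: 1 H
  1 × O: no H
  Total hydrogens = 16.
Net charge +1.
Molecular formula: C9H16FINO2+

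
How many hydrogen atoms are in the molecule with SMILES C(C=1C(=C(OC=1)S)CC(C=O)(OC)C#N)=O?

9

Hydrogens are implicit in SMILES; fill each atom to its normal valence:
  3 × C (aromatic): no H
  3 × O: no H
  2 × C: 1 H each → 2
  2 × C: no H
  1 × C: 3 H
  1 × C: 2 H
  1 × C (aromatic): 1 H
  1 × N: no H
  1 × O (aromatic): no H
  1 × S: 1 H
  Total hydrogens = 9.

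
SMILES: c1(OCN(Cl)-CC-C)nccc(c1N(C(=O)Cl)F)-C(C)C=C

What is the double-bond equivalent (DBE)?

6

Molecular formula from the SMILES: C14H18Cl2FN3O2.
DoU = (2C + 2 + N − H − X)/2 = (2·14 + 2 + 3 − 18 − 3)/2 = 12/2 = 6.
(Structurally: 1 ring(s) + 5 π bond(s) = 6.)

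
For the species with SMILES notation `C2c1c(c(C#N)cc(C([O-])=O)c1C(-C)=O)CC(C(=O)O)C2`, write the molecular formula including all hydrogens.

Heavy atoms from the SMILES: 15 C, 1 N, 5 O.
Implicit hydrogens by atom environment:
  5 × C (aromatic): no H
  4 × C: no H
  3 × C: 2 H each → 6
  3 × O: no H
  1 × C: 3 H
  1 × C (aromatic): 1 H
  1 × C: 1 H
  1 × N: no H
  1 × O: 1 H
  1 × O (charge -1): no H
  Total hydrogens = 12.
Net charge -1.
Molecular formula: C15H12NO5-

C15H12NO5-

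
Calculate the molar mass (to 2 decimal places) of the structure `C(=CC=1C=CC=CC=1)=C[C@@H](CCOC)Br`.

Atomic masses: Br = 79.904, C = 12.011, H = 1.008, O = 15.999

267.17

Molecular formula: C13H15BrO.
M = 1×79.904 + 13×12.011 + 15×1.008 + 1×15.999 = 267.17 g/mol.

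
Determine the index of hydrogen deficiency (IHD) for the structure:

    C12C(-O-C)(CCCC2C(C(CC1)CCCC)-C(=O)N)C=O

Molecular formula from the SMILES: C17H29NO3.
DoU = (2C + 2 + N − H − X)/2 = (2·17 + 2 + 1 − 29 − 0)/2 = 8/2 = 4.
(Structurally: 2 ring(s) + 2 π bond(s) = 4.)

4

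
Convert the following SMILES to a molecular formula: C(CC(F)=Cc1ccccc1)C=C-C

Heavy atoms from the SMILES: 13 C, 1 F.
Implicit hydrogens by atom environment:
  5 × C (aromatic): 1 H each → 5
  3 × C: 1 H each → 3
  2 × C: 2 H each → 4
  1 × C: 3 H
  1 × C: no H
  1 × C (aromatic): no H
  1 × F: no H
  Total hydrogens = 15.
Molecular formula: C13H15F

C13H15F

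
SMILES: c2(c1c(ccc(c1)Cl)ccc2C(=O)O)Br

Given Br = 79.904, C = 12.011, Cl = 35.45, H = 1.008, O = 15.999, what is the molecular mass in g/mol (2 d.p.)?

285.52

Molecular formula: C11H6BrClO2.
M = 1×79.904 + 11×12.011 + 1×35.45 + 6×1.008 + 2×15.999 = 285.52 g/mol.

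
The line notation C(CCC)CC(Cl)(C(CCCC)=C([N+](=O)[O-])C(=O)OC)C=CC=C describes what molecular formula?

Heavy atoms from the SMILES: 18 C, 1 Cl, 1 N, 4 O.
Implicit hydrogens by atom environment:
  8 × C: 2 H each → 16
  4 × C: no H
  3 × C: 3 H each → 9
  3 × C: 1 H each → 3
  3 × O: no H
  1 × Cl: no H
  1 × N (charge +1): no H
  1 × O (charge -1): no H
  Total hydrogens = 28.
Molecular formula: C18H28ClNO4

C18H28ClNO4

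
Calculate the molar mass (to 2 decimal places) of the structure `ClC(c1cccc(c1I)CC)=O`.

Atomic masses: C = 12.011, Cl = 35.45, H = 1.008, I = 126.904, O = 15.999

Molecular formula: C9H8ClIO.
M = 9×12.011 + 1×35.45 + 8×1.008 + 1×126.904 + 1×15.999 = 294.52 g/mol.

294.52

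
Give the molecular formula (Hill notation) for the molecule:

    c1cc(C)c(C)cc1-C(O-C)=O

Heavy atoms from the SMILES: 10 C, 2 O.
Implicit hydrogens by atom environment:
  3 × C: 3 H each → 9
  3 × C (aromatic): 1 H each → 3
  3 × C (aromatic): no H
  2 × O: no H
  1 × C: no H
  Total hydrogens = 12.
Molecular formula: C10H12O2

C10H12O2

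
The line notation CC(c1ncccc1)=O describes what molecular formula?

C7H7NO

Heavy atoms from the SMILES: 7 C, 1 N, 1 O.
Implicit hydrogens by atom environment:
  4 × C (aromatic): 1 H each → 4
  1 × C: 3 H
  1 × C (aromatic): no H
  1 × C: no H
  1 × N (aromatic): no H
  1 × O: no H
  Total hydrogens = 7.
Molecular formula: C7H7NO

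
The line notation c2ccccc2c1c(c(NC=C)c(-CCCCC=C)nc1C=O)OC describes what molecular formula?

C21H24N2O2

Heavy atoms from the SMILES: 21 C, 2 N, 2 O.
Implicit hydrogens by atom environment:
  6 × C: 2 H each → 12
  6 × C (aromatic): no H
  5 × C (aromatic): 1 H each → 5
  3 × C: 1 H each → 3
  2 × O: no H
  1 × C: 3 H
  1 × N: 1 H
  1 × N (aromatic): no H
  Total hydrogens = 24.
Molecular formula: C21H24N2O2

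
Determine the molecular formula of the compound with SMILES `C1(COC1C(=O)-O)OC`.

Heavy atoms from the SMILES: 5 C, 4 O.
Implicit hydrogens by atom environment:
  3 × O: no H
  2 × C: 1 H each → 2
  1 × C: 3 H
  1 × C: 2 H
  1 × C: no H
  1 × O: 1 H
  Total hydrogens = 8.
Molecular formula: C5H8O4

C5H8O4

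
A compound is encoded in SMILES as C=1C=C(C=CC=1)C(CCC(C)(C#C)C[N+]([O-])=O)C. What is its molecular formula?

C15H19NO2

Heavy atoms from the SMILES: 15 C, 1 N, 2 O.
Implicit hydrogens by atom environment:
  5 × C (aromatic): 1 H each → 5
  3 × C: 2 H each → 6
  2 × C: 3 H each → 6
  2 × C: 1 H each → 2
  2 × C: no H
  1 × C (aromatic): no H
  1 × N (charge +1): no H
  1 × O: no H
  1 × O (charge -1): no H
  Total hydrogens = 19.
Molecular formula: C15H19NO2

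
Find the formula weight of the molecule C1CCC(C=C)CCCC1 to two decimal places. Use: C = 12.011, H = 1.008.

138.25

Molecular formula: C10H18.
M = 10×12.011 + 18×1.008 = 138.25 g/mol.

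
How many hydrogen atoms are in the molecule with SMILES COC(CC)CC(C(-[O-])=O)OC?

Hydrogens are implicit in SMILES; fill each atom to its normal valence:
  3 × C: 3 H each → 9
  3 × O: no H
  2 × C: 2 H each → 4
  2 × C: 1 H each → 2
  1 × C: no H
  1 × O (charge -1): no H
  Total hydrogens = 15.

15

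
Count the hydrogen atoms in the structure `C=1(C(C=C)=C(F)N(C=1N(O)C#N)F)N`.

Hydrogens are implicit in SMILES; fill each atom to its normal valence:
  4 × C (aromatic): no H
  2 × F: no H
  2 × N: no H
  1 × C: 2 H
  1 × C: 1 H
  1 × C: no H
  1 × N: 2 H
  1 × N (aromatic): no H
  1 × O: 1 H
  Total hydrogens = 6.

6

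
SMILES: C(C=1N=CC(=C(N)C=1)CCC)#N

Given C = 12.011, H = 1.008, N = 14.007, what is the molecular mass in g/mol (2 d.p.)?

Molecular formula: C9H11N3.
M = 9×12.011 + 11×1.008 + 3×14.007 = 161.21 g/mol.

161.21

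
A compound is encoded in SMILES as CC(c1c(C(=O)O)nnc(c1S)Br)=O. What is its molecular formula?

C7H5BrN2O3S

Heavy atoms from the SMILES: 1 Br, 7 C, 2 N, 3 O, 1 S.
Implicit hydrogens by atom environment:
  4 × C (aromatic): no H
  2 × C: no H
  2 × N (aromatic): no H
  2 × O: no H
  1 × Br: no H
  1 × C: 3 H
  1 × O: 1 H
  1 × S: 1 H
  Total hydrogens = 5.
Molecular formula: C7H5BrN2O3S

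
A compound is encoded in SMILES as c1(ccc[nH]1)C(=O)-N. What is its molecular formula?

Heavy atoms from the SMILES: 5 C, 2 N, 1 O.
Implicit hydrogens by atom environment:
  3 × C (aromatic): 1 H each → 3
  1 × C (aromatic): no H
  1 × C: no H
  1 × N: 2 H
  1 × N (aromatic): 1 H
  1 × O: no H
  Total hydrogens = 6.
Molecular formula: C5H6N2O

C5H6N2O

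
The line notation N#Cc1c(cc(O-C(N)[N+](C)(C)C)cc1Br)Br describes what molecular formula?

C11H14Br2N3O+

Heavy atoms from the SMILES: 2 Br, 11 C, 3 N, 1 O.
Implicit hydrogens by atom environment:
  4 × C (aromatic): no H
  3 × C: 3 H each → 9
  2 × Br: no H
  2 × C (aromatic): 1 H each → 2
  1 × C: 1 H
  1 × C: no H
  1 × N: 2 H
  1 × N: no H
  1 × N (charge +1): no H
  1 × O: no H
  Total hydrogens = 14.
Net charge +1.
Molecular formula: C11H14Br2N3O+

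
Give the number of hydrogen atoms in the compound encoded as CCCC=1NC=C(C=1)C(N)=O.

Hydrogens are implicit in SMILES; fill each atom to its normal valence:
  2 × C: 2 H each → 4
  2 × C (aromatic): 1 H each → 2
  2 × C (aromatic): no H
  1 × C: 3 H
  1 × C: no H
  1 × N: 2 H
  1 × N (aromatic): 1 H
  1 × O: no H
  Total hydrogens = 12.

12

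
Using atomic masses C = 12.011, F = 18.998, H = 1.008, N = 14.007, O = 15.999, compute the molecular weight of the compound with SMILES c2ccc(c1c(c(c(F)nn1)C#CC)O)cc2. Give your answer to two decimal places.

228.23

Molecular formula: C13H9FN2O.
M = 13×12.011 + 1×18.998 + 9×1.008 + 2×14.007 + 1×15.999 = 228.23 g/mol.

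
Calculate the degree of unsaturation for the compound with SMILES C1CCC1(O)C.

Molecular formula from the SMILES: C5H10O.
DoU = (2C + 2 + N − H − X)/2 = (2·5 + 2 + 0 − 10 − 0)/2 = 2/2 = 1.
(Structurally: 1 ring(s) + 0 π bond(s) = 1.)

1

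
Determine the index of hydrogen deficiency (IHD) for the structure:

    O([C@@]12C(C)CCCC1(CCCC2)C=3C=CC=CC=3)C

6

Molecular formula from the SMILES: C18H26O.
DoU = (2C + 2 + N − H − X)/2 = (2·18 + 2 + 0 − 26 − 0)/2 = 12/2 = 6.
(Structurally: 3 ring(s) + 3 π bond(s) = 6.)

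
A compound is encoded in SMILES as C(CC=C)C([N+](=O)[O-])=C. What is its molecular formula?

C6H9NO2

Heavy atoms from the SMILES: 6 C, 1 N, 2 O.
Implicit hydrogens by atom environment:
  4 × C: 2 H each → 8
  1 × C: 1 H
  1 × C: no H
  1 × N (charge +1): no H
  1 × O: no H
  1 × O (charge -1): no H
  Total hydrogens = 9.
Molecular formula: C6H9NO2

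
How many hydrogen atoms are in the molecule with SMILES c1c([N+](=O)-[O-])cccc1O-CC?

Hydrogens are implicit in SMILES; fill each atom to its normal valence:
  4 × C (aromatic): 1 H each → 4
  2 × C (aromatic): no H
  2 × O: no H
  1 × C: 3 H
  1 × C: 2 H
  1 × N (charge +1): no H
  1 × O (charge -1): no H
  Total hydrogens = 9.

9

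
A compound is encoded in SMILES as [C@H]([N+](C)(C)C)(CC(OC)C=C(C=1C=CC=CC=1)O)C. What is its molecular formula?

C16H26NO2+

Heavy atoms from the SMILES: 16 C, 1 N, 2 O.
Implicit hydrogens by atom environment:
  5 × C: 3 H each → 15
  5 × C (aromatic): 1 H each → 5
  3 × C: 1 H each → 3
  1 × C: 2 H
  1 × C: no H
  1 × C (aromatic): no H
  1 × N (charge +1): no H
  1 × O: 1 H
  1 × O: no H
  Total hydrogens = 26.
Net charge +1.
Molecular formula: C16H26NO2+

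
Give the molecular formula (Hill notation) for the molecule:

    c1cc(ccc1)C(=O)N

Heavy atoms from the SMILES: 7 C, 1 N, 1 O.
Implicit hydrogens by atom environment:
  5 × C (aromatic): 1 H each → 5
  1 × C (aromatic): no H
  1 × C: no H
  1 × N: 2 H
  1 × O: no H
  Total hydrogens = 7.
Molecular formula: C7H7NO

C7H7NO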